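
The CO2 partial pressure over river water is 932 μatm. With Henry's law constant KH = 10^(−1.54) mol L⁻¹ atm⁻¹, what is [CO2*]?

[CO2*] = 26.9 μmol/L

KH = 10^(−1.54) = 2.884×10^-2 mol L⁻¹ atm⁻¹
[CO2*] = KH · pCO2 = 2.884×10^-2 × 932×10^-6 atm = 2.69×10^-5 mol/L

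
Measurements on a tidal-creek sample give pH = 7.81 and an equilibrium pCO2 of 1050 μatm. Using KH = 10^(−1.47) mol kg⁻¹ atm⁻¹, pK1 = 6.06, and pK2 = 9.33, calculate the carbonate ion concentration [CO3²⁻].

[CO2*] = KH · pCO2 = 10^(−1.47) × 1050×10^-6 = 3.558×10^-5 mol/kg
α₀ = 1/(1 + K1/[H⁺] + K1K2/[H⁺]²) = 1/(1 + 10^+1.75 + 10^+0.23) = 0.01697
DIC = [CO2*]/α₀ = 3.558×10^-5 / 0.01697 = 2.097 mmol/kg
[CO3²⁻] = α₂·DIC; α₂ = 0.02882, so [CO3²⁻] = 0.02882 × 2.097 = 0.0604 mmol/kg

[CO3²⁻] = 0.0604 mmol/kg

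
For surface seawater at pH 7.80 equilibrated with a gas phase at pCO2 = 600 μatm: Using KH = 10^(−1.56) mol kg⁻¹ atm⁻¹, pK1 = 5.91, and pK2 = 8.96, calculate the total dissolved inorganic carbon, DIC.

DIC = 1.39 mmol/kg

[CO2*] = KH · pCO2 = 10^(−1.56) × 600×10^-6 = 1.653×10^-5 mol/kg
α₀ = 1/(1 + K1/[H⁺] + K1K2/[H⁺]²) = 1/(1 + 10^+1.89 + 10^+0.73) = 0.01191
DIC = [CO2*]/α₀ = 1.653×10^-5 / 0.01191 = 1.39 mmol/kg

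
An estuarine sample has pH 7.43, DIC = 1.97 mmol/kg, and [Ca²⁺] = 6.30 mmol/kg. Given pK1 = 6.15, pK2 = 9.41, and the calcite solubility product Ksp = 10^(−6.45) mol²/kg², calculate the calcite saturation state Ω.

α₂ = 1 / (1 + [H⁺]/K2 + [H⁺]²/(K1K2)) = 1 / (1 + 10^+1.98 + 10^+0.70)
   = 1 / (1 + 95.499 + 5.0119) = 1/101.51 = 0.009851
[CO3²⁻] = α₂ × DIC = 0.009851 × 1.97 = 0.01941 mmol/kg = 19.41 μmol/kg
Ksp = 10^(−6.45) = 3.548×10^-7
Ω = [Ca²⁺][CO3²⁻]/Ksp = (6.30×10^-3)(1.941×10^-5) / 3.548×10^-7 = 0.345

Ω = 0.345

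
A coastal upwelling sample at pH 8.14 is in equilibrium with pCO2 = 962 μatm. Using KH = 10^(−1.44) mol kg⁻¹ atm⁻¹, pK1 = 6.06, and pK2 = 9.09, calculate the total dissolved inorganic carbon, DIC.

[CO2*] = KH · pCO2 = 10^(−1.44) × 962×10^-6 = 3.493×10^-5 mol/kg
α₀ = 1/(1 + K1/[H⁺] + K1K2/[H⁺]²) = 1/(1 + 10^+2.08 + 10^+1.13) = 0.007423
DIC = [CO2*]/α₀ = 3.493×10^-5 / 0.007423 = 4.71 mmol/kg

DIC = 4.71 mmol/kg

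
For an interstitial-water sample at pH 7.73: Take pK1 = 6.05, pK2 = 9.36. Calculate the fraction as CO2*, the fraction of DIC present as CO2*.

α₀ = 0.0200

α₀ = 1 / (1 + K1/[H⁺] + K1K2/[H⁺]²) = 1 / (1 + 10^+1.68 + 10^+0.05)
   = 1 / (1 + 47.863 + 1.1220) = 1/49.985 = 0.02001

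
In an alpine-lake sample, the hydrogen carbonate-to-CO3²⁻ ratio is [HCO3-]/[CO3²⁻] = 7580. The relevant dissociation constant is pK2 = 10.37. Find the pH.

From K2 = [H⁺][CO3²⁻]/[HCO3-]:  pH = pK2 − log₁₀([HCO3-]/[CO3²⁻])
log₁₀(7580) = +3.880
pH = 10.37 − (+3.880) = 6.49

pH = 6.49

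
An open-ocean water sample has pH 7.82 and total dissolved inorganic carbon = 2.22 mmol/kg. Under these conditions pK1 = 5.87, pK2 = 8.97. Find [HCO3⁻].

α₁ = 1 / (1 + [H⁺]/K1 + K2/[H⁺]) = 1 / (1 + 10^-1.95 + 10^-1.15)
   = 1 / (1 + 0.011220 + 0.070795) = 1/1.0820 = 0.9242
[HCO3⁻] = α₁ × DIC = 0.9242 × 2.22 = 2.05 mmol/kg

[HCO3⁻] = 2.05 mmol/kg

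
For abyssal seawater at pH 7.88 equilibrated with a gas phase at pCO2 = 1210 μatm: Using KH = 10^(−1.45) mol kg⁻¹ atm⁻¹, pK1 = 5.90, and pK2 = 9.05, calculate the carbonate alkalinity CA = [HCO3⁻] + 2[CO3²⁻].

CA = 4.65 mmol/kg

[CO2*] = KH · pCO2 = 10^(−1.45) × 1210×10^-6 = 4.293×10^-5 mol/kg
α₀ = 1/(1 + K1/[H⁺] + K1K2/[H⁺]²) = 1/(1 + 10^+1.98 + 10^+0.81) = 0.009713
DIC = [CO2*]/α₀ = 4.293×10^-5 / 0.009713 = 4.420 mmol/kg
CA = (α₁ + 2α₂)·DIC = (0.9276 + 2×0.06271) × 4.420 = 4.65 mmol/kg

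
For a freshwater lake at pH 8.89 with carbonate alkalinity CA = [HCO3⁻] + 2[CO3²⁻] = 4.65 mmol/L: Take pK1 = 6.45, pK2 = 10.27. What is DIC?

DIC = 4.49 mmol/L

CA = [HCO3⁻] + 2[CO3²⁻] = (α₁ + 2α₂)·DIC
At pH 8.89: [H⁺]/K1 = 10^-2.44 = 0.0036308, K2/[H⁺] = 10^-1.38 = 0.041687
α₁ = 1/(1 + 0.0036308 + 0.041687) = 1/1.0453 = 0.9566; α₂ = α₁·K2/[H⁺] = 0.03988
α₁ + 2α₂ = 1.0364
DIC = CA / (α₁ + 2α₂) = 4.65 / 1.0364 = 4.49 mmol/L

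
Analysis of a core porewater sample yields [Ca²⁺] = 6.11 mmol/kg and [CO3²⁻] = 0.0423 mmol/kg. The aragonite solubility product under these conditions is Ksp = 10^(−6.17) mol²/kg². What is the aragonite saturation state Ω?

Ksp = 10^(−6.17) = 6.761×10^-7
Ω = [Ca²⁺][CO3²⁻]/Ksp = (6.11×10^-3)(0.0423×10^-3) / 6.761×10^-7 = 0.382

Ω = 0.382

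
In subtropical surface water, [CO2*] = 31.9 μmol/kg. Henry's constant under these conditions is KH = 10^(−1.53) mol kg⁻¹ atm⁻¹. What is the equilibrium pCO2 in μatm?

KH = 10^(−1.53) = 2.951×10^-2 mol kg⁻¹ atm⁻¹
pCO2 = [CO2*]/KH = 31.9×10^-6 / 2.951×10^-2 = 1.08×10^-3 atm = 1080 μatm

pCO2 = 1080 μatm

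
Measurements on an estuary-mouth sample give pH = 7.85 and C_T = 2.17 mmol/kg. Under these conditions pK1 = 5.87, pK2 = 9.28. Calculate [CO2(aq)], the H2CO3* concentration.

[CO2*] = 0.0217 mmol/kg

α₀ = 1 / (1 + K1/[H⁺] + K1K2/[H⁺]²) = 1 / (1 + 10^+1.98 + 10^+0.55)
   = 1 / (1 + 95.499 + 3.5481) = 1/100.05 = 0.009995
[CO2*] = α₀ × DIC = 0.009995 × 2.17 = 0.0217 mmol/kg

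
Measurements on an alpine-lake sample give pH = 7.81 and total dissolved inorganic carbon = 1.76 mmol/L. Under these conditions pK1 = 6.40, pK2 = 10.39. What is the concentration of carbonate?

α₂ = 1 / (1 + [H⁺]/K2 + [H⁺]²/(K1K2)) = 1 / (1 + 10^+2.58 + 10^+1.17)
   = 1 / (1 + 380.19 + 14.791) = 1/395.98 = 0.002525
[CO3²⁻] = α₂ × DIC = 0.002525 × 1.76 = 0.00444 mmol/L = 4.44 μmol/L

[CO3²⁻] = 4.44 μmol/L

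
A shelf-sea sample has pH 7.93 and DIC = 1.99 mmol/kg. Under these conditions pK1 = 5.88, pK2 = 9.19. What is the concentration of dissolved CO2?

[CO2*] = 16.7 μmol/kg

α₀ = 1 / (1 + K1/[H⁺] + K1K2/[H⁺]²) = 1 / (1 + 10^+2.05 + 10^+0.79)
   = 1 / (1 + 112.20 + 6.1660) = 1/119.37 = 0.008377
[CO2*] = α₀ × DIC = 0.008377 × 1.99 = 0.0167 mmol/kg = 16.7 μmol/kg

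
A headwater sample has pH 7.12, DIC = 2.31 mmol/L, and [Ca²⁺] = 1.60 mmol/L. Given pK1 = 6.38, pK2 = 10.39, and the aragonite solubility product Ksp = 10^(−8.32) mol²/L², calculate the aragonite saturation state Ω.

Ω = 0.351

α₂ = 1 / (1 + [H⁺]/K2 + [H⁺]²/(K1K2)) = 1 / (1 + 10^+3.27 + 10^+2.53)
   = 1 / (1 + 1862.1 + 338.84) = 1/2201.9 = 0.0004541
[CO3²⁻] = α₂ × DIC = 0.0004541 × 2.31 = 0.001049 mmol/L = 1.049 μmol/L
Ksp = 10^(−8.32) = 4.786×10^-9
Ω = [Ca²⁺][CO3²⁻]/Ksp = (1.60×10^-3)(1.049×10^-6) / 4.786×10^-9 = 0.351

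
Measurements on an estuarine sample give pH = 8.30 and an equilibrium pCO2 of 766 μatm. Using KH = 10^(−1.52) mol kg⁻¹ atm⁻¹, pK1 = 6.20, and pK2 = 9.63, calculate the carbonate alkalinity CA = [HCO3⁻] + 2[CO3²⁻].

CA = 3.18 mmol/kg

[CO2*] = KH · pCO2 = 10^(−1.52) × 766×10^-6 = 2.313×10^-5 mol/kg
α₀ = 1/(1 + K1/[H⁺] + K1K2/[H⁺]²) = 1/(1 + 10^+2.10 + 10^+0.77) = 0.007531
DIC = [CO2*]/α₀ = 2.313×10^-5 / 0.007531 = 3.072 mmol/kg
CA = (α₁ + 2α₂)·DIC = (0.9481 + 2×0.04435) × 3.072 = 3.18 mmol/kg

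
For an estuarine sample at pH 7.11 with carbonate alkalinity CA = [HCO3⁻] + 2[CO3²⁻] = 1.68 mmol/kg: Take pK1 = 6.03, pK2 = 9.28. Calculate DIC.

DIC = 1.81 mmol/kg

CA = [HCO3⁻] + 2[CO3²⁻] = (α₁ + 2α₂)·DIC
At pH 7.11: [H⁺]/K1 = 10^-1.08 = 0.083176, K2/[H⁺] = 10^-2.17 = 0.0067608
α₁ = 1/(1 + 0.083176 + 0.0067608) = 1/1.0899 = 0.9175; α₂ = α₁·K2/[H⁺] = 0.006203
α₁ + 2α₂ = 0.9299
DIC = CA / (α₁ + 2α₂) = 1.68 / 0.9299 = 1.81 mmol/kg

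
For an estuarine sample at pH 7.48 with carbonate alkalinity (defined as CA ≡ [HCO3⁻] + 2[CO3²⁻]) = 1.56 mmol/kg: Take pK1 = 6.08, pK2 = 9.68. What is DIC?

DIC = 1.61 mmol/kg

CA = [HCO3⁻] + 2[CO3²⁻] = (α₁ + 2α₂)·DIC
At pH 7.48: [H⁺]/K1 = 10^-1.40 = 0.039811, K2/[H⁺] = 10^-2.20 = 0.0063096
α₁ = 1/(1 + 0.039811 + 0.0063096) = 1/1.0461 = 0.9559; α₂ = α₁·K2/[H⁺] = 0.006031
α₁ + 2α₂ = 0.9680
DIC = CA / (α₁ + 2α₂) = 1.56 / 0.9680 = 1.61 mmol/kg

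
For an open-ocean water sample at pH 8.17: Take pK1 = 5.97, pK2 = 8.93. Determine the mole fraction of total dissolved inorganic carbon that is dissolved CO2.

α₀ = 1 / (1 + K1/[H⁺] + K1K2/[H⁺]²) = 1 / (1 + 10^+2.20 + 10^+1.44)
   = 1 / (1 + 158.49 + 27.542) = 1/187.03 = 0.005347

α₀ = 0.00535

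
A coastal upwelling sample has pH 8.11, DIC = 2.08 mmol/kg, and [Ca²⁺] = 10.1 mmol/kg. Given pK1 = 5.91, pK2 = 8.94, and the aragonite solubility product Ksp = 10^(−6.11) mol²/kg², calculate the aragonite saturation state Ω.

α₂ = 1 / (1 + [H⁺]/K2 + [H⁺]²/(K1K2)) = 1 / (1 + 10^+0.83 + 10^-1.37)
   = 1 / (1 + 6.7608 + 0.042658) = 1/7.8035 = 0.1281
[CO3²⁻] = α₂ × DIC = 0.1281 × 2.08 = 0.2665 mmol/kg
Ksp = 10^(−6.11) = 7.762×10^-7
Ω = [Ca²⁺][CO3²⁻]/Ksp = (10.1×10^-3)(2.665×10^-4) / 7.762×10^-7 = 3.47

Ω = 3.47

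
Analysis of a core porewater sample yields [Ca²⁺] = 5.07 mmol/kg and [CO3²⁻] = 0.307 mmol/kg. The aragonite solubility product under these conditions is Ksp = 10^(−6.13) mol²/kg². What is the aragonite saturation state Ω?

Ω = 2.10

Ksp = 10^(−6.13) = 7.413×10^-7
Ω = [Ca²⁺][CO3²⁻]/Ksp = (5.07×10^-3)(0.307×10^-3) / 7.413×10^-7 = 2.10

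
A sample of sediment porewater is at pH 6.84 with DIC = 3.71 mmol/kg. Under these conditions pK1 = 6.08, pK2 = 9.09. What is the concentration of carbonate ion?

[CO3²⁻] = 17.7 μmol/kg

α₂ = 1 / (1 + [H⁺]/K2 + [H⁺]²/(K1K2)) = 1 / (1 + 10^+2.25 + 10^+1.49)
   = 1 / (1 + 177.83 + 30.903) = 1/209.73 = 0.004768
[CO3²⁻] = α₂ × DIC = 0.004768 × 3.71 = 0.0177 mmol/kg = 17.7 μmol/kg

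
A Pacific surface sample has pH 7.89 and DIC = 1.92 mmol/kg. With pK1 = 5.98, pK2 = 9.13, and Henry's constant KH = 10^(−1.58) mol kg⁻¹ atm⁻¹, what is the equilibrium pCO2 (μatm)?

pCO2 = 839 μatm

α₀ = 1 / (1 + K1/[H⁺] + K1K2/[H⁺]²) = 1 / (1 + 10^+1.91 + 10^+0.67)
   = 1 / (1 + 81.283 + 4.6774) = 1/86.960 = 0.01150
[CO2*] = α₀ × DIC = 0.01150 × 1.92 = 0.02208 mmol/kg
pCO2 = [CO2*]/KH = 2.208×10^-5 / 2.630×10^-2 = 839 μatm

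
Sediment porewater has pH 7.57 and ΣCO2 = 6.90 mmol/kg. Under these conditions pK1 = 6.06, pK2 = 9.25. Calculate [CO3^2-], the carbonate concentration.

[CO3²⁻] = 0.137 mmol/kg

α₂ = 1 / (1 + [H⁺]/K2 + [H⁺]²/(K1K2)) = 1 / (1 + 10^+1.68 + 10^+0.17)
   = 1 / (1 + 47.863 + 1.4791) = 1/50.342 = 0.01986
[CO3²⁻] = α₂ × DIC = 0.01986 × 6.90 = 0.137 mmol/kg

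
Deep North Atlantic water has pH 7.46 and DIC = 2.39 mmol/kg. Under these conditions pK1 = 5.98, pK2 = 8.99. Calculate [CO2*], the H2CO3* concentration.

α₀ = 1 / (1 + K1/[H⁺] + K1K2/[H⁺]²) = 1 / (1 + 10^+1.48 + 10^-0.05)
   = 1 / (1 + 30.200 + 0.89125) = 1/32.091 = 0.03116
[CO2*] = α₀ × DIC = 0.03116 × 2.39 = 0.0745 mmol/kg

[CO2*] = 0.0745 mmol/kg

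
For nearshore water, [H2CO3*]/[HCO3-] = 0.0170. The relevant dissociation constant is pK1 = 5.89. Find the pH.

pH = 7.66

From K1 = [H⁺][HCO3-]/[H2CO3*]:  pH = pK1 − log₁₀([H2CO3*]/[HCO3-])
log₁₀(0.0170) = -1.770
pH = 5.89 − (-1.770) = 7.66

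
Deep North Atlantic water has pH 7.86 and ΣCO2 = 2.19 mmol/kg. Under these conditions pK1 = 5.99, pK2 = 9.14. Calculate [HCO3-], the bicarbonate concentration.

[HCO3⁻] = 2.05 mmol/kg

α₁ = 1 / (1 + [H⁺]/K1 + K2/[H⁺]) = 1 / (1 + 10^-1.87 + 10^-1.28)
   = 1 / (1 + 0.013490 + 0.052481) = 1/1.0660 = 0.9381
[HCO3⁻] = α₁ × DIC = 0.9381 × 2.19 = 2.05 mmol/kg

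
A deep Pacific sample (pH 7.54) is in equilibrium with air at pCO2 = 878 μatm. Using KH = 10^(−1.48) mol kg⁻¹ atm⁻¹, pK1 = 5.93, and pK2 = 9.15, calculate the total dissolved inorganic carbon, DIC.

DIC = 1.24 mmol/kg

[CO2*] = KH · pCO2 = 10^(−1.48) × 878×10^-6 = 2.907×10^-5 mol/kg
α₀ = 1/(1 + K1/[H⁺] + K1K2/[H⁺]²) = 1/(1 + 10^+1.61 + 10^+0.00) = 0.02340
DIC = [CO2*]/α₀ = 2.907×10^-5 / 0.02340 = 1.24 mmol/kg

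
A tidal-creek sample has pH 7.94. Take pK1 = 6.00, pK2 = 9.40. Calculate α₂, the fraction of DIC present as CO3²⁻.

α₂ = 0.0331

α₂ = 1 / (1 + [H⁺]/K2 + [H⁺]²/(K1K2)) = 1 / (1 + 10^+1.46 + 10^-0.48)
   = 1 / (1 + 28.840 + 0.33113) = 1/30.171 = 0.03314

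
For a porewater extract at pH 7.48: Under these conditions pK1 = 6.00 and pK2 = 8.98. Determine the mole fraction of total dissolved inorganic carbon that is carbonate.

α₂ = 1 / (1 + [H⁺]/K2 + [H⁺]²/(K1K2)) = 1 / (1 + 10^+1.50 + 10^+0.02)
   = 1 / (1 + 31.623 + 1.0471) = 1/33.670 = 0.02970

α₂ = 0.0297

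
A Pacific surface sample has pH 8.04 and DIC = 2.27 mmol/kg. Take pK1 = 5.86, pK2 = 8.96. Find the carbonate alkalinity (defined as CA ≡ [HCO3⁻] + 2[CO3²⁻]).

CA = 2.50 mmol/kg

CA = [HCO3⁻] + 2[CO3²⁻] = (α₁ + 2α₂)·DIC
At pH 8.04: [H⁺]/K1 = 10^-2.18 = 0.0066069, K2/[H⁺] = 10^-0.92 = 0.12023
α₁ = 1/(1 + 0.0066069 + 0.12023) = 1/1.1268 = 0.8874; α₂ = α₁·K2/[H⁺] = 0.1067
α₁ + 2α₂ = 1.1008
CA = 1.1008 × 2.27 = 2.50 mmol/kg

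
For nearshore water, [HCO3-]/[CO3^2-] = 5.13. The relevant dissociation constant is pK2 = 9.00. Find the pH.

From K2 = [H⁺][CO3^2-]/[HCO3-]:  pH = pK2 − log₁₀([HCO3-]/[CO3^2-])
log₁₀(5.13) = +0.710
pH = 9.00 − (+0.710) = 8.29

pH = 8.29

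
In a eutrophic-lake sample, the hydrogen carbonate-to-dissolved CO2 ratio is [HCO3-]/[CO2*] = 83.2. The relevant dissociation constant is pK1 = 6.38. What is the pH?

From K1 = [H⁺][HCO3-]/[CO2*]:  pH = pK1 + log₁₀([HCO3-]/[CO2*])
log₁₀(83.2) = +1.920
pH = 6.38 + (+1.920) = 8.30

pH = 8.30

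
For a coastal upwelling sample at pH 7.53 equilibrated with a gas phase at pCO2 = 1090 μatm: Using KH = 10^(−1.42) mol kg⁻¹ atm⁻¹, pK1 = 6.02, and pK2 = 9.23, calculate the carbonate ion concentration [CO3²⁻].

[CO3²⁻] = 0.0268 mmol/kg

[CO2*] = KH · pCO2 = 10^(−1.42) × 1090×10^-6 = 4.144×10^-5 mol/kg
α₀ = 1/(1 + K1/[H⁺] + K1K2/[H⁺]²) = 1/(1 + 10^+1.51 + 10^-0.19) = 0.02941
DIC = [CO2*]/α₀ = 4.144×10^-5 / 0.02941 = 1.409 mmol/kg
[CO3²⁻] = α₂·DIC; α₂ = 0.01899, so [CO3²⁻] = 0.01899 × 1.409 = 0.0268 mmol/kg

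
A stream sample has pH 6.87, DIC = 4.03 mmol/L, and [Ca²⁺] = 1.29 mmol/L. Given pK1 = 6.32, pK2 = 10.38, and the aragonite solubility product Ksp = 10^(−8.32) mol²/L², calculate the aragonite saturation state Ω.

Ω = 0.262

α₂ = 1 / (1 + [H⁺]/K2 + [H⁺]²/(K1K2)) = 1 / (1 + 10^+3.51 + 10^+2.96)
   = 1 / (1 + 3235.9 + 912.01) = 1/4148.9 = 0.0002410
[CO3²⁻] = α₂ × DIC = 0.0002410 × 4.03 = 0.0009713 mmol/L = 0.9713 μmol/L
Ksp = 10^(−8.32) = 4.786×10^-9
Ω = [Ca²⁺][CO3²⁻]/Ksp = (1.29×10^-3)(9.713×10^-7) / 4.786×10^-9 = 0.262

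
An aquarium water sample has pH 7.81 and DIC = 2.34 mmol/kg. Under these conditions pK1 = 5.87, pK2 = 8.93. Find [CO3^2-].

α₂ = 1 / (1 + [H⁺]/K2 + [H⁺]²/(K1K2)) = 1 / (1 + 10^+1.12 + 10^-0.82)
   = 1 / (1 + 13.183 + 0.15136) = 1/14.334 = 0.06976
[CO3²⁻] = α₂ × DIC = 0.06976 × 2.34 = 0.163 mmol/kg

[CO3²⁻] = 0.163 mmol/kg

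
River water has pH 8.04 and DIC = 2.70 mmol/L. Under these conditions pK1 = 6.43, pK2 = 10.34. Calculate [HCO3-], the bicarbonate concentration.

[HCO3⁻] = 2.62 mmol/L

α₁ = 1 / (1 + [H⁺]/K1 + K2/[H⁺]) = 1 / (1 + 10^-1.61 + 10^-2.30)
   = 1 / (1 + 0.024547 + 0.0050119) = 1/1.0296 = 0.9713
[HCO3⁻] = α₁ × DIC = 0.9713 × 2.70 = 2.62 mmol/L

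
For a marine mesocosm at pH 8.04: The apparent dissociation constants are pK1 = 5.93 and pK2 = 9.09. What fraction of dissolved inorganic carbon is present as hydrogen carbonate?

α₁ = 1 / (1 + [H⁺]/K1 + K2/[H⁺]) = 1 / (1 + 10^-2.11 + 10^-1.05)
   = 1 / (1 + 0.0077625 + 0.089125) = 1/1.0969 = 0.9117

α₁ = 0.912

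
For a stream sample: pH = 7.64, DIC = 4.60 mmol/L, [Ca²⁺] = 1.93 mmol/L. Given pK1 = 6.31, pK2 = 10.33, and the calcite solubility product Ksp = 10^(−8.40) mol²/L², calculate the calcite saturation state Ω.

α₂ = 1 / (1 + [H⁺]/K2 + [H⁺]²/(K1K2)) = 1 / (1 + 10^+2.69 + 10^+1.36)
   = 1 / (1 + 489.78 + 22.909) = 1/513.69 = 0.001947
[CO3²⁻] = α₂ × DIC = 0.001947 × 4.60 = 0.008955 mmol/L = 8.955 μmol/L
Ksp = 10^(−8.40) = 3.981×10^-9
Ω = [Ca²⁺][CO3²⁻]/Ksp = (1.93×10^-3)(8.955×10^-6) / 3.981×10^-9 = 4.34

Ω = 4.34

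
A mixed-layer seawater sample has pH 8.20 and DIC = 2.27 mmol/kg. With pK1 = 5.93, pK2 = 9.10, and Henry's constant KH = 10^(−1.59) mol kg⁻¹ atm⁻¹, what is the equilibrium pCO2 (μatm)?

α₀ = 1 / (1 + K1/[H⁺] + K1K2/[H⁺]²) = 1 / (1 + 10^+2.27 + 10^+1.37)
   = 1 / (1 + 186.21 + 23.442) = 1/210.65 = 0.004747
[CO2*] = α₀ × DIC = 0.004747 × 2.27 = 0.01078 mmol/kg = 10.78 μmol/kg
pCO2 = [CO2*]/KH = 1.078×10^-5 / 2.570×10^-2 = 419 μatm

pCO2 = 419 μatm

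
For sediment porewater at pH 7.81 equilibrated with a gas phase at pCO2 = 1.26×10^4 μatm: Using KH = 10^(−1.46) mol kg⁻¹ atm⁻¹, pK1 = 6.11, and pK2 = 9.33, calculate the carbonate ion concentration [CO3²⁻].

[CO3²⁻] = 0.661 mmol/kg

[CO2*] = KH · pCO2 = 10^(−1.46) × 1.26×10^4×10^-6 = 4.369×10^-4 mol/kg
α₀ = 1/(1 + K1/[H⁺] + K1K2/[H⁺]²) = 1/(1 + 10^+1.70 + 10^+0.18) = 0.01900
DIC = [CO2*]/α₀ = 4.369×10^-4 / 0.01900 = 22.99 mmol/kg
[CO3²⁻] = α₂·DIC; α₂ = 0.02876, so [CO3²⁻] = 0.02876 × 22.99 = 0.661 mmol/kg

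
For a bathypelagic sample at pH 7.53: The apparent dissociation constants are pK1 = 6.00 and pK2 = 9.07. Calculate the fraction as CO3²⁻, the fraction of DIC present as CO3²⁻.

α₂ = 1 / (1 + [H⁺]/K2 + [H⁺]²/(K1K2)) = 1 / (1 + 10^+1.54 + 10^+0.01)
   = 1 / (1 + 34.674 + 1.0233) = 1/36.697 = 0.02725

α₂ = 0.0273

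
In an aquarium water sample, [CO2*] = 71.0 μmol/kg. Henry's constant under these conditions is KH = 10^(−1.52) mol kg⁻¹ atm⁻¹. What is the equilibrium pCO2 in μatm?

pCO2 = 2350 μatm

KH = 10^(−1.52) = 3.020×10^-2 mol kg⁻¹ atm⁻¹
pCO2 = [CO2*]/KH = 71.0×10^-6 / 3.020×10^-2 = 2.35×10^-3 atm = 2350 μatm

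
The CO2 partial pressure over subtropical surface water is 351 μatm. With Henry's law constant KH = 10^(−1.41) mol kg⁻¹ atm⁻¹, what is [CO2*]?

[CO2*] = 13.7 μmol/kg

KH = 10^(−1.41) = 3.890×10^-2 mol kg⁻¹ atm⁻¹
[CO2*] = KH · pCO2 = 3.890×10^-2 × 351×10^-6 atm = 1.37×10^-5 mol/kg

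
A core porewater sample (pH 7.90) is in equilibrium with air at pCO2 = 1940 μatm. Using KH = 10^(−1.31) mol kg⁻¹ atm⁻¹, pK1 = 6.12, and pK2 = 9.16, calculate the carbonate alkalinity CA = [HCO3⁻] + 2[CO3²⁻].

[CO2*] = KH · pCO2 = 10^(−1.31) × 1940×10^-6 = 9.502×10^-5 mol/kg
α₀ = 1/(1 + K1/[H⁺] + K1K2/[H⁺]²) = 1/(1 + 10^+1.78 + 10^+0.52) = 0.01549
DIC = [CO2*]/α₀ = 9.502×10^-5 / 0.01549 = 6.135 mmol/kg
CA = (α₁ + 2α₂)·DIC = (0.9332 + 2×0.05128) × 6.135 = 6.35 mmol/kg

CA = 6.35 mmol/kg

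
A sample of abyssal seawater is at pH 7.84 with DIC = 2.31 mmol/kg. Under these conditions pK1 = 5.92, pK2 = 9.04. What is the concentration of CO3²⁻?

α₂ = 1 / (1 + [H⁺]/K2 + [H⁺]²/(K1K2)) = 1 / (1 + 10^+1.20 + 10^-0.72)
   = 1 / (1 + 15.849 + 0.19055) = 1/17.039 = 0.05869
[CO3²⁻] = α₂ × DIC = 0.05869 × 2.31 = 0.136 mmol/kg

[CO3²⁻] = 0.136 mmol/kg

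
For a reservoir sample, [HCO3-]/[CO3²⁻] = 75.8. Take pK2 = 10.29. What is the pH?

pH = 8.41

From K2 = [H⁺][CO3²⁻]/[HCO3-]:  pH = pK2 − log₁₀([HCO3-]/[CO3²⁻])
log₁₀(75.8) = +1.880
pH = 10.29 − (+1.880) = 8.41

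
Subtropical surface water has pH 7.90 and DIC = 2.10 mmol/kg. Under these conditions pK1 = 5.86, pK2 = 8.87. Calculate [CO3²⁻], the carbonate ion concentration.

α₂ = 1 / (1 + [H⁺]/K2 + [H⁺]²/(K1K2)) = 1 / (1 + 10^+0.97 + 10^-1.07)
   = 1 / (1 + 9.3325 + 0.085114) = 1/10.418 = 0.09599
[CO3²⁻] = α₂ × DIC = 0.09599 × 2.10 = 0.202 mmol/kg

[CO3²⁻] = 0.202 mmol/kg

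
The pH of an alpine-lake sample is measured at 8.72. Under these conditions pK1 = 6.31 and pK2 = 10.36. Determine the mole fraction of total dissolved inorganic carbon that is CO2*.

α₀ = 1 / (1 + K1/[H⁺] + K1K2/[H⁺]²) = 1 / (1 + 10^+2.41 + 10^+0.77)
   = 1 / (1 + 257.04 + 5.8884) = 1/263.93 = 0.003789

α₀ = 0.00379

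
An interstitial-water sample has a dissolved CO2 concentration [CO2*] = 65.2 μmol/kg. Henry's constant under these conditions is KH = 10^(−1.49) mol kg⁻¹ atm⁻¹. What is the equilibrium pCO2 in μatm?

pCO2 = 2010 μatm

KH = 10^(−1.49) = 3.236×10^-2 mol kg⁻¹ atm⁻¹
pCO2 = [CO2*]/KH = 65.2×10^-6 / 3.236×10^-2 = 2.01×10^-3 atm = 2010 μatm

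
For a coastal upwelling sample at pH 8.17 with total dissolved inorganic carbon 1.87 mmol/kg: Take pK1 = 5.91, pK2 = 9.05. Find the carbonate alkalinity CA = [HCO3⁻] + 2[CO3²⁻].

CA = [HCO3⁻] + 2[CO3²⁻] = (α₁ + 2α₂)·DIC
At pH 8.17: [H⁺]/K1 = 10^-2.26 = 0.0054954, K2/[H⁺] = 10^-0.88 = 0.13183
α₁ = 1/(1 + 0.0054954 + 0.13183) = 1/1.1373 = 0.8793; α₂ = α₁·K2/[H⁺] = 0.1159
α₁ + 2α₂ = 1.1111
CA = 1.1111 × 1.87 = 2.08 mmol/kg

CA = 2.08 mmol/kg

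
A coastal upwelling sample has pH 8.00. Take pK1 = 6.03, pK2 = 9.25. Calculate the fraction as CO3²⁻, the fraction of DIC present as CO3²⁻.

α₂ = 0.0527

α₂ = 1 / (1 + [H⁺]/K2 + [H⁺]²/(K1K2)) = 1 / (1 + 10^+1.25 + 10^-0.72)
   = 1 / (1 + 17.783 + 0.19055) = 1/18.973 = 0.05271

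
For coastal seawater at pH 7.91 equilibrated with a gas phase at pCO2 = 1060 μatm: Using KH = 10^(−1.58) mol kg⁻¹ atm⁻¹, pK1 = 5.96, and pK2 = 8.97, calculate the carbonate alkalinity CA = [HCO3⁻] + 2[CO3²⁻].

[CO2*] = KH · pCO2 = 10^(−1.58) × 1060×10^-6 = 2.788×10^-5 mol/kg
α₀ = 1/(1 + K1/[H⁺] + K1K2/[H⁺]²) = 1/(1 + 10^+1.95 + 10^+0.89) = 0.01022
DIC = [CO2*]/α₀ = 2.788×10^-5 / 0.01022 = 2.729 mmol/kg
CA = (α₁ + 2α₂)·DIC = (0.9105 + 2×0.07930) × 2.729 = 2.92 mmol/kg

CA = 2.92 mmol/kg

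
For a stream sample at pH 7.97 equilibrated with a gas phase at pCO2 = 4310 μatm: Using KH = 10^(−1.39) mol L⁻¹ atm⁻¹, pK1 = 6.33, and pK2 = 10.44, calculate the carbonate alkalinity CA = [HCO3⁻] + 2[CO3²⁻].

CA = 7.72 mmol/L

[CO2*] = KH · pCO2 = 10^(−1.39) × 4310×10^-6 = 1.756×10^-4 mol/L
α₀ = 1/(1 + K1/[H⁺] + K1K2/[H⁺]²) = 1/(1 + 10^+1.64 + 10^-0.83) = 0.02232
DIC = [CO2*]/α₀ = 1.756×10^-4 / 0.02232 = 7.866 mmol/L
CA = (α₁ + 2α₂)·DIC = (0.9744 + 2×0.003302) × 7.866 = 7.72 mmol/L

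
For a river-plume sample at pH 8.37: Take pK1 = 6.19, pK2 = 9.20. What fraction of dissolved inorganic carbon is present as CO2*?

α₀ = 1 / (1 + K1/[H⁺] + K1K2/[H⁺]²) = 1 / (1 + 10^+2.18 + 10^+1.35)
   = 1 / (1 + 151.36 + 22.387) = 1/174.74 = 0.005723

α₀ = 0.00572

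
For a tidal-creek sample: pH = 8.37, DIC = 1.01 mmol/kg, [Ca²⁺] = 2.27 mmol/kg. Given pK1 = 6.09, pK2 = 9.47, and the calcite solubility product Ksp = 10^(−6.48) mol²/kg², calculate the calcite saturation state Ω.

α₂ = 1 / (1 + [H⁺]/K2 + [H⁺]²/(K1K2)) = 1 / (1 + 10^+1.10 + 10^-1.18)
   = 1 / (1 + 12.589 + 0.066069) = 1/13.655 = 0.07323
[CO3²⁻] = α₂ × DIC = 0.07323 × 1.01 = 0.07396 mmol/kg
Ksp = 10^(−6.48) = 3.311×10^-7
Ω = [Ca²⁺][CO3²⁻]/Ksp = (2.27×10^-3)(7.396×10^-5) / 3.311×10^-7 = 0.507

Ω = 0.507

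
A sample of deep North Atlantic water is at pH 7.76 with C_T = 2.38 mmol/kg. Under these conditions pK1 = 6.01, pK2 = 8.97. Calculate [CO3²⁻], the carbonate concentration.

α₂ = 1 / (1 + [H⁺]/K2 + [H⁺]²/(K1K2)) = 1 / (1 + 10^+1.21 + 10^-0.54)
   = 1 / (1 + 16.218 + 0.28840) = 1/17.507 = 0.05712
[CO3²⁻] = α₂ × DIC = 0.05712 × 2.38 = 0.136 mmol/kg

[CO3²⁻] = 0.136 mmol/kg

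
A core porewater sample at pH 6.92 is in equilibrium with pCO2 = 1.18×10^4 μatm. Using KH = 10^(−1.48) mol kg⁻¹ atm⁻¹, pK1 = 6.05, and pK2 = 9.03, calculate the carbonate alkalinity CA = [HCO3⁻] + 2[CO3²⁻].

CA = 2.94 mmol/kg

[CO2*] = KH · pCO2 = 10^(−1.48) × 1.18×10^4×10^-6 = 3.907×10^-4 mol/kg
α₀ = 1/(1 + K1/[H⁺] + K1K2/[H⁺]²) = 1/(1 + 10^+0.87 + 10^-1.24) = 0.1181
DIC = [CO2*]/α₀ = 3.907×10^-4 / 0.1181 = 3.310 mmol/kg
CA = (α₁ + 2α₂)·DIC = (0.8752 + 2×0.006793) × 3.310 = 2.94 mmol/kg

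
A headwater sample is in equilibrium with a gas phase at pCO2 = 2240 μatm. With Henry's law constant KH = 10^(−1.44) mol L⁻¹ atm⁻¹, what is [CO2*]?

[CO2*] = 81.3 μmol/L

KH = 10^(−1.44) = 3.631×10^-2 mol L⁻¹ atm⁻¹
[CO2*] = KH · pCO2 = 3.631×10^-2 × 2240×10^-6 atm = 8.13×10^-5 mol/L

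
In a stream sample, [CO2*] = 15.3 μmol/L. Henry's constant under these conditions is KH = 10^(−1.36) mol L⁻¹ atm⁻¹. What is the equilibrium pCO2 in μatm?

pCO2 = 351 μatm

KH = 10^(−1.36) = 4.365×10^-2 mol L⁻¹ atm⁻¹
pCO2 = [CO2*]/KH = 15.3×10^-6 / 4.365×10^-2 = 3.51×10^-4 atm = 351 μatm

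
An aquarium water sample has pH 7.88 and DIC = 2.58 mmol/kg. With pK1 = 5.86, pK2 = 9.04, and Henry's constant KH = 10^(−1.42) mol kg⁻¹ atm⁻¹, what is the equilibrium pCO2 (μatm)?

α₀ = 1 / (1 + K1/[H⁺] + K1K2/[H⁺]²) = 1 / (1 + 10^+2.02 + 10^+0.86)
   = 1 / (1 + 104.71 + 7.2444) = 1/112.96 = 0.008853
[CO2*] = α₀ × DIC = 0.008853 × 2.58 = 0.02284 mmol/kg
pCO2 = [CO2*]/KH = 2.284×10^-5 / 3.802×10^-2 = 601 μatm

pCO2 = 601 μatm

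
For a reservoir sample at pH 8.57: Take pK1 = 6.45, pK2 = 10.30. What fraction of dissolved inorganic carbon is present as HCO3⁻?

α₁ = 1 / (1 + [H⁺]/K1 + K2/[H⁺]) = 1 / (1 + 10^-2.12 + 10^-1.73)
   = 1 / (1 + 0.0075858 + 0.018621) = 1/1.0262 = 0.9745

α₁ = 0.974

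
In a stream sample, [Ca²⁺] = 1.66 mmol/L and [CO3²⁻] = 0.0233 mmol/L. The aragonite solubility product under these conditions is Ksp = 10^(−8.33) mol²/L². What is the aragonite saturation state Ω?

Ω = 8.27

Ksp = 10^(−8.33) = 4.677×10^-9
Ω = [Ca²⁺][CO3²⁻]/Ksp = (1.66×10^-3)(0.0233×10^-3) / 4.677×10^-9 = 8.27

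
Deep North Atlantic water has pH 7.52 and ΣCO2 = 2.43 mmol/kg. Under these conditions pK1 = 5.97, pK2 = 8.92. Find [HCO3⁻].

[HCO3⁻] = 2.28 mmol/kg

α₁ = 1 / (1 + [H⁺]/K1 + K2/[H⁺]) = 1 / (1 + 10^-1.55 + 10^-1.40)
   = 1 / (1 + 0.028184 + 0.039811) = 1/1.0680 = 0.9363
[HCO3⁻] = α₁ × DIC = 0.9363 × 2.43 = 2.28 mmol/kg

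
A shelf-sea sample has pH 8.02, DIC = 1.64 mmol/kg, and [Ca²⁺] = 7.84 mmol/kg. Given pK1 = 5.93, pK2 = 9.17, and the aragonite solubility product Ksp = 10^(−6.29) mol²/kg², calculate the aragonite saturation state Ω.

Ω = 1.65

α₂ = 1 / (1 + [H⁺]/K2 + [H⁺]²/(K1K2)) = 1 / (1 + 10^+1.15 + 10^-0.94)
   = 1 / (1 + 14.125 + 0.11482) = 1/15.240 = 0.06562
[CO3²⁻] = α₂ × DIC = 0.06562 × 1.64 = 0.1076 mmol/kg
Ksp = 10^(−6.29) = 5.129×10^-7
Ω = [Ca²⁺][CO3²⁻]/Ksp = (7.84×10^-3)(1.076×10^-4) / 5.129×10^-7 = 1.65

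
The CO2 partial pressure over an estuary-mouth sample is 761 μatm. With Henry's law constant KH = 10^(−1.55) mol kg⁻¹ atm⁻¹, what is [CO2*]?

[CO2*] = 21.4 μmol/kg

KH = 10^(−1.55) = 2.818×10^-2 mol kg⁻¹ atm⁻¹
[CO2*] = KH · pCO2 = 2.818×10^-2 × 761×10^-6 atm = 2.14×10^-5 mol/kg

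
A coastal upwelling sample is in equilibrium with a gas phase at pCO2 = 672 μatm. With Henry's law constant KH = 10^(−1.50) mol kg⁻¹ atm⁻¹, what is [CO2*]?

KH = 10^(−1.50) = 3.162×10^-2 mol kg⁻¹ atm⁻¹
[CO2*] = KH · pCO2 = 3.162×10^-2 × 672×10^-6 atm = 2.13×10^-5 mol/kg

[CO2*] = 21.3 μmol/kg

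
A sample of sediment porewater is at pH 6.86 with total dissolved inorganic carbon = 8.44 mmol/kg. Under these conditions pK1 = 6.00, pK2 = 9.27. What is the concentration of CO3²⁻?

[CO3²⁻] = 0.0288 mmol/kg

α₂ = 1 / (1 + [H⁺]/K2 + [H⁺]²/(K1K2)) = 1 / (1 + 10^+2.41 + 10^+1.55)
   = 1 / (1 + 257.04 + 35.481) = 1/293.52 = 0.003407
[CO3²⁻] = α₂ × DIC = 0.003407 × 8.44 = 0.0288 mmol/kg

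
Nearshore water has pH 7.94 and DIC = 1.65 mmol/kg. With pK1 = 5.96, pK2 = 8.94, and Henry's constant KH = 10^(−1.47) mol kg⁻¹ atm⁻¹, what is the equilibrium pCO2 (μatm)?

α₀ = 1 / (1 + K1/[H⁺] + K1K2/[H⁺]²) = 1 / (1 + 10^+1.98 + 10^+0.98)
   = 1 / (1 + 95.499 + 9.5499) = 1/106.05 = 0.009430
[CO2*] = α₀ × DIC = 0.009430 × 1.65 = 0.01556 mmol/kg = 15.56 μmol/kg
pCO2 = [CO2*]/KH = 1.556×10^-5 / 3.388×10^-2 = 459 μatm

pCO2 = 459 μatm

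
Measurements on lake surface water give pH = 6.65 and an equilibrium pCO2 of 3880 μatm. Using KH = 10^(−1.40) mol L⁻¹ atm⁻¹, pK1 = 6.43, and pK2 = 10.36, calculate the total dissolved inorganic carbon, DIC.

DIC = 0.411 mmol/L

[CO2*] = KH · pCO2 = 10^(−1.40) × 3880×10^-6 = 1.545×10^-4 mol/L
α₀ = 1/(1 + K1/[H⁺] + K1K2/[H⁺]²) = 1/(1 + 10^+0.22 + 10^-3.49) = 0.3760
DIC = [CO2*]/α₀ = 1.545×10^-4 / 0.3760 = 0.411 mmol/L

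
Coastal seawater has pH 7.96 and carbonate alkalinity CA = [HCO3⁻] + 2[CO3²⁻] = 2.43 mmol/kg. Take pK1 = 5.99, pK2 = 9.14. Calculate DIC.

DIC = 2.31 mmol/kg

CA = [HCO3⁻] + 2[CO3²⁻] = (α₁ + 2α₂)·DIC
At pH 7.96: [H⁺]/K1 = 10^-1.97 = 0.010715, K2/[H⁺] = 10^-1.18 = 0.066069
α₁ = 1/(1 + 0.010715 + 0.066069) = 1/1.0768 = 0.9287; α₂ = α₁·K2/[H⁺] = 0.06136
α₁ + 2α₂ = 1.0514
DIC = CA / (α₁ + 2α₂) = 2.43 / 1.0514 = 2.31 mmol/kg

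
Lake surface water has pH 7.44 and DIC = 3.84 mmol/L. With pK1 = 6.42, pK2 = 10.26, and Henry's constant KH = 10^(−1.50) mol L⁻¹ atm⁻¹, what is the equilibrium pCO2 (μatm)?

α₀ = 1 / (1 + K1/[H⁺] + K1K2/[H⁺]²) = 1 / (1 + 10^+1.02 + 10^-1.80)
   = 1 / (1 + 10.471 + 0.015849) = 1/11.487 = 0.08705
[CO2*] = α₀ × DIC = 0.08705 × 3.84 = 0.3343 mmol/L
pCO2 = [CO2*]/KH = 3.343×10^-4 / 3.162×10^-2 = 1.06×10^4 μatm

pCO2 = 1.06×10^4 μatm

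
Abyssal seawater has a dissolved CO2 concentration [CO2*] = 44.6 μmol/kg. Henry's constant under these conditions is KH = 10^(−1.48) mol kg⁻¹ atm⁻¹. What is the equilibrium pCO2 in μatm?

KH = 10^(−1.48) = 3.311×10^-2 mol kg⁻¹ atm⁻¹
pCO2 = [CO2*]/KH = 44.6×10^-6 / 3.311×10^-2 = 1.35×10^-3 atm = 1350 μatm

pCO2 = 1350 μatm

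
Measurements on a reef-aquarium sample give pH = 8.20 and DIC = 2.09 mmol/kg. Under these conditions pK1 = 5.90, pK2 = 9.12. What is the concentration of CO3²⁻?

α₂ = 1 / (1 + [H⁺]/K2 + [H⁺]²/(K1K2)) = 1 / (1 + 10^+0.92 + 10^-1.38)
   = 1 / (1 + 8.3176 + 0.041687) = 1/9.3593 = 0.1068
[CO3²⁻] = α₂ × DIC = 0.1068 × 2.09 = 0.223 mmol/kg

[CO3²⁻] = 0.223 mmol/kg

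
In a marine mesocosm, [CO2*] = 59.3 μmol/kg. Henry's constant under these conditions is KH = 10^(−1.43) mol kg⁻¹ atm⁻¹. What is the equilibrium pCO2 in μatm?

KH = 10^(−1.43) = 3.715×10^-2 mol kg⁻¹ atm⁻¹
pCO2 = [CO2*]/KH = 59.3×10^-6 / 3.715×10^-2 = 1.60×10^-3 atm = 1600 μatm

pCO2 = 1600 μatm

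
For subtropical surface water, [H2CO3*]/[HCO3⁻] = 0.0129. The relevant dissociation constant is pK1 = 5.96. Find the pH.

From K1 = [H⁺][HCO3⁻]/[H2CO3*]:  pH = pK1 − log₁₀([H2CO3*]/[HCO3⁻])
log₁₀(0.0129) = -1.889
pH = 5.96 − (-1.889) = 7.85

pH = 7.85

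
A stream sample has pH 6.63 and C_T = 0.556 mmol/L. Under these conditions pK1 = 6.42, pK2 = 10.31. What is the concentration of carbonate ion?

α₂ = 1 / (1 + [H⁺]/K2 + [H⁺]²/(K1K2)) = 1 / (1 + 10^+3.68 + 10^+3.47)
   = 1 / (1 + 4786.3 + 2951.2) = 1/7738.5 = 0.0001292
[CO3²⁻] = α₂ × DIC = 0.0001292 × 0.556 = 7.18×10^-5 mmol/L = 0.0718 μmol/L

[CO3²⁻] = 0.0718 μmol/L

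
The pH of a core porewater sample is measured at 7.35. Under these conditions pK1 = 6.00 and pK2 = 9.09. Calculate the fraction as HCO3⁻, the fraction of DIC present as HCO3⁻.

α₁ = 1 / (1 + [H⁺]/K1 + K2/[H⁺]) = 1 / (1 + 10^-1.35 + 10^-1.74)
   = 1 / (1 + 0.044668 + 0.018197) = 1/1.0629 = 0.9409

α₁ = 0.941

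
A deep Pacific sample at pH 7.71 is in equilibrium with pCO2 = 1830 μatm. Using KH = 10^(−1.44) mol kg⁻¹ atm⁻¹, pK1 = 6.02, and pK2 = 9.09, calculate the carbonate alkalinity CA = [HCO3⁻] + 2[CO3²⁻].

[CO2*] = KH · pCO2 = 10^(−1.44) × 1830×10^-6 = 6.644×10^-5 mol/kg
α₀ = 1/(1 + K1/[H⁺] + K1K2/[H⁺]²) = 1/(1 + 10^+1.69 + 10^+0.31) = 0.01922
DIC = [CO2*]/α₀ = 6.644×10^-5 / 0.01922 = 3.456 mmol/kg
CA = (α₁ + 2α₂)·DIC = (0.9415 + 2×0.03925) × 3.456 = 3.53 mmol/kg

CA = 3.53 mmol/kg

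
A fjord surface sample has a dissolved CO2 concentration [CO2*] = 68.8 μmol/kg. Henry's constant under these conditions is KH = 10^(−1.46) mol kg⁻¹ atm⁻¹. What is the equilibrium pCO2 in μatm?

KH = 10^(−1.46) = 3.467×10^-2 mol kg⁻¹ atm⁻¹
pCO2 = [CO2*]/KH = 68.8×10^-6 / 3.467×10^-2 = 1.98×10^-3 atm = 1980 μatm

pCO2 = 1980 μatm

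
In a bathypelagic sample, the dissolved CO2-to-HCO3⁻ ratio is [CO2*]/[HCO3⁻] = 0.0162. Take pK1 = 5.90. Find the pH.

pH = 7.69

From K1 = [H⁺][HCO3⁻]/[CO2*]:  pH = pK1 − log₁₀([CO2*]/[HCO3⁻])
log₁₀(0.0162) = -1.790
pH = 5.90 − (-1.790) = 7.69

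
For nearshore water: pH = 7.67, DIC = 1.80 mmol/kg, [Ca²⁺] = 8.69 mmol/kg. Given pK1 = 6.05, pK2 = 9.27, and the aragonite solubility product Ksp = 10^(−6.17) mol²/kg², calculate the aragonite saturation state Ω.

α₂ = 1 / (1 + [H⁺]/K2 + [H⁺]²/(K1K2)) = 1 / (1 + 10^+1.60 + 10^-0.02)
   = 1 / (1 + 39.811 + 0.95499) = 1/41.766 = 0.02394
[CO3²⁻] = α₂ × DIC = 0.02394 × 1.80 = 0.04310 mmol/kg
Ksp = 10^(−6.17) = 6.761×10^-7
Ω = [Ca²⁺][CO3²⁻]/Ksp = (8.69×10^-3)(4.310×10^-5) / 6.761×10^-7 = 0.554

Ω = 0.554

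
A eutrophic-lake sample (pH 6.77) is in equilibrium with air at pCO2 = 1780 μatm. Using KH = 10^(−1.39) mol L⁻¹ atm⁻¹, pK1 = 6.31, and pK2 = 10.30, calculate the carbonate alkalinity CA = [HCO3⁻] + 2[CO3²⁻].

[CO2*] = KH · pCO2 = 10^(−1.39) × 1780×10^-6 = 7.251×10^-5 mol/L
α₀ = 1/(1 + K1/[H⁺] + K1K2/[H⁺]²) = 1/(1 + 10^+0.46 + 10^-3.07) = 0.2574
DIC = [CO2*]/α₀ = 7.251×10^-5 / 0.2574 = 0.2817 mmol/L
CA = (α₁ + 2α₂)·DIC = (0.7424 + 2×0.0002191) × 0.2817 = 0.209 mmol/L

CA = 0.209 mmol/L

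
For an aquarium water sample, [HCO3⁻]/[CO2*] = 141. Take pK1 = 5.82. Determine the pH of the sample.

pH = 7.97

From K1 = [H⁺][HCO3⁻]/[CO2*]:  pH = pK1 + log₁₀([HCO3⁻]/[CO2*])
log₁₀(141) = +2.149
pH = 5.82 + (+2.149) = 7.97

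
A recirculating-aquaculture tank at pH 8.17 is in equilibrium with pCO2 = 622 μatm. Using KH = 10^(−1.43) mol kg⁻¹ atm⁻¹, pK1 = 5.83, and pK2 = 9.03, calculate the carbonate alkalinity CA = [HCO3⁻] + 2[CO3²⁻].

CA = 6.45 mmol/kg

[CO2*] = KH · pCO2 = 10^(−1.43) × 622×10^-6 = 2.311×10^-5 mol/kg
α₀ = 1/(1 + K1/[H⁺] + K1K2/[H⁺]²) = 1/(1 + 10^+2.34 + 10^+1.48) = 0.004000
DIC = [CO2*]/α₀ = 2.311×10^-5 / 0.004000 = 5.777 mmol/kg
CA = (α₁ + 2α₂)·DIC = (0.8752 + 2×0.1208) × 5.777 = 6.45 mmol/kg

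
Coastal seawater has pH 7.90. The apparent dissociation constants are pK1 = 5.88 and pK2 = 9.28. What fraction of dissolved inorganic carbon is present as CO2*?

α₀ = 0.00908

α₀ = 1 / (1 + K1/[H⁺] + K1K2/[H⁺]²) = 1 / (1 + 10^+2.02 + 10^+0.64)
   = 1 / (1 + 104.71 + 4.3652) = 1/110.08 = 0.009084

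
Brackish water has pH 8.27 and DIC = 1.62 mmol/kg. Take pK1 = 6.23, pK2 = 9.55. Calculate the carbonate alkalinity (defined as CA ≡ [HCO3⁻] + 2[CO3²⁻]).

CA = [HCO3⁻] + 2[CO3²⁻] = (α₁ + 2α₂)·DIC
At pH 8.27: [H⁺]/K1 = 10^-2.04 = 0.0091201, K2/[H⁺] = 10^-1.28 = 0.052481
α₁ = 1/(1 + 0.0091201 + 0.052481) = 1/1.0616 = 0.9420; α₂ = α₁·K2/[H⁺] = 0.04944
α₁ + 2α₂ = 1.0408
CA = 1.0408 × 1.62 = 1.69 mmol/kg

CA = 1.69 mmol/kg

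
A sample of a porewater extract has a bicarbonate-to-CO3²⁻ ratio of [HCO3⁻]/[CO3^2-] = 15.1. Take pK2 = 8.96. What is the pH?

pH = 7.78

From K2 = [H⁺][CO3^2-]/[HCO3⁻]:  pH = pK2 − log₁₀([HCO3⁻]/[CO3^2-])
log₁₀(15.1) = +1.179
pH = 8.96 − (+1.179) = 7.78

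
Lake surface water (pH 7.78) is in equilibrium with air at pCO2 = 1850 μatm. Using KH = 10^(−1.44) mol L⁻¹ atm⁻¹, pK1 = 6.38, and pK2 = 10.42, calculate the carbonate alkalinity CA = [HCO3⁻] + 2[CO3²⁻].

[CO2*] = KH · pCO2 = 10^(−1.44) × 1850×10^-6 = 6.717×10^-5 mol/L
α₀ = 1/(1 + K1/[H⁺] + K1K2/[H⁺]²) = 1/(1 + 10^+1.40 + 10^-1.24) = 0.03820
DIC = [CO2*]/α₀ = 6.717×10^-5 / 0.03820 = 1.758 mmol/L
CA = (α₁ + 2α₂)·DIC = (0.9596 + 2×0.002198) × 1.758 = 1.69 mmol/L

CA = 1.69 mmol/L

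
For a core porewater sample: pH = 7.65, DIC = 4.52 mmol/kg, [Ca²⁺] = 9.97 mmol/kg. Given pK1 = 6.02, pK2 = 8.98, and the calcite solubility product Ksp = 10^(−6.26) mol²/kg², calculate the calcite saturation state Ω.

α₂ = 1 / (1 + [H⁺]/K2 + [H⁺]²/(K1K2)) = 1 / (1 + 10^+1.33 + 10^-0.30)
   = 1 / (1 + 21.380 + 0.50119) = 1/22.881 = 0.04370
[CO3²⁻] = α₂ × DIC = 0.04370 × 4.52 = 0.1975 mmol/kg
Ksp = 10^(−6.26) = 5.495×10^-7
Ω = [Ca²⁺][CO3²⁻]/Ksp = (9.97×10^-3)(1.975×10^-4) / 5.495×10^-7 = 3.58

Ω = 3.58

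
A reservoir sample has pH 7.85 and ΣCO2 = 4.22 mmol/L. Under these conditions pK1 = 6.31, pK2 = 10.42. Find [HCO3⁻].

[HCO3⁻] = 4.09 mmol/L

α₁ = 1 / (1 + [H⁺]/K1 + K2/[H⁺]) = 1 / (1 + 10^-1.54 + 10^-2.57)
   = 1 / (1 + 0.028840 + 0.0026915) = 1/1.0315 = 0.9694
[HCO3⁻] = α₁ × DIC = 0.9694 × 4.22 = 4.09 mmol/L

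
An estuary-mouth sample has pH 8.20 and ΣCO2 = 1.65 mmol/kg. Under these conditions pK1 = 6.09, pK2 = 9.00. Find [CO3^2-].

α₂ = 1 / (1 + [H⁺]/K2 + [H⁺]²/(K1K2)) = 1 / (1 + 10^+0.80 + 10^-1.31)
   = 1 / (1 + 6.3096 + 0.048978) = 1/7.3586 = 0.1359
[CO3²⁻] = α₂ × DIC = 0.1359 × 1.65 = 0.224 mmol/kg

[CO3²⁻] = 0.224 mmol/kg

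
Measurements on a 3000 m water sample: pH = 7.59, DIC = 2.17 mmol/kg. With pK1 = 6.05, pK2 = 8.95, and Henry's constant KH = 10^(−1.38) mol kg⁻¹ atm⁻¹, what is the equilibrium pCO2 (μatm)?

pCO2 = 1400 μatm

α₀ = 1 / (1 + K1/[H⁺] + K1K2/[H⁺]²) = 1 / (1 + 10^+1.54 + 10^+0.18)
   = 1 / (1 + 34.674 + 1.5136) = 1/37.187 = 0.02689
[CO2*] = α₀ × DIC = 0.02689 × 2.17 = 0.05835 mmol/kg
pCO2 = [CO2*]/KH = 5.835×10^-5 / 4.169×10^-2 = 1400 μatm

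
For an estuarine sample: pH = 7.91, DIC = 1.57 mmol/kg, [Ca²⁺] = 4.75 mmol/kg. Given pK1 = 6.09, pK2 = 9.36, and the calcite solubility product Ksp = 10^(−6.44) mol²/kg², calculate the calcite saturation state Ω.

Ω = 0.694

α₂ = 1 / (1 + [H⁺]/K2 + [H⁺]²/(K1K2)) = 1 / (1 + 10^+1.45 + 10^-0.37)
   = 1 / (1 + 28.184 + 0.42658) = 1/29.610 = 0.03377
[CO3²⁻] = α₂ × DIC = 0.03377 × 1.57 = 0.05302 mmol/kg
Ksp = 10^(−6.44) = 3.631×10^-7
Ω = [Ca²⁺][CO3²⁻]/Ksp = (4.75×10^-3)(5.302×10^-5) / 3.631×10^-7 = 0.694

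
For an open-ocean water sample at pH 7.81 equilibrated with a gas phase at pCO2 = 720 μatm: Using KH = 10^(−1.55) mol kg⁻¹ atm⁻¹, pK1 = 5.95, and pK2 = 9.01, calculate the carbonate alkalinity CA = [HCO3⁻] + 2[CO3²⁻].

[CO2*] = KH · pCO2 = 10^(−1.55) × 720×10^-6 = 2.029×10^-5 mol/kg
α₀ = 1/(1 + K1/[H⁺] + K1K2/[H⁺]²) = 1/(1 + 10^+1.86 + 10^+0.66) = 0.01282
DIC = [CO2*]/α₀ = 2.029×10^-5 / 0.01282 = 1.583 mmol/kg
CA = (α₁ + 2α₂)·DIC = (0.9286 + 2×0.05859) × 1.583 = 1.66 mmol/kg

CA = 1.66 mmol/kg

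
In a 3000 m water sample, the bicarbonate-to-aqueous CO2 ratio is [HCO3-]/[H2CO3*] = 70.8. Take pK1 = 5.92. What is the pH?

From K1 = [H⁺][HCO3-]/[H2CO3*]:  pH = pK1 + log₁₀([HCO3-]/[H2CO3*])
log₁₀(70.8) = +1.850
pH = 5.92 + (+1.850) = 7.77

pH = 7.77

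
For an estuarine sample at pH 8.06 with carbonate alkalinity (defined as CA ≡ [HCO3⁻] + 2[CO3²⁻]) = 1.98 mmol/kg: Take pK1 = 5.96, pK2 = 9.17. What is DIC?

DIC = 1.86 mmol/kg

CA = [HCO3⁻] + 2[CO3²⁻] = (α₁ + 2α₂)·DIC
At pH 8.06: [H⁺]/K1 = 10^-2.10 = 0.0079433, K2/[H⁺] = 10^-1.11 = 0.077625
α₁ = 1/(1 + 0.0079433 + 0.077625) = 1/1.0856 = 0.9212; α₂ = α₁·K2/[H⁺] = 0.07151
α₁ + 2α₂ = 1.0642
DIC = CA / (α₁ + 2α₂) = 1.98 / 1.0642 = 1.86 mmol/kg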